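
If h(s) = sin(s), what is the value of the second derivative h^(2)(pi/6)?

-1/2

Compute the successive derivatives at the expansion point and divide by k!.
From the series, [(s - pi/6)^2] h = -1/4; multiply by 2! = 2 to get -1/2.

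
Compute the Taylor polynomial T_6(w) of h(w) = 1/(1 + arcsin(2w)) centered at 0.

Compose series: expand the inner function first, then feed it into the outer expansion.
h(0) = 1
h′(0) = -2
h′′(0) = 8
h′′′(0) = -56
h^(4)(0) = 512
h^(5)(0) = -6048
h^(6)(0) = 84992

5312*w^6/45 - 252*w^5/5 + 64*w^4/3 - 28*w^3/3 + 4*w^2 - 2*w + 1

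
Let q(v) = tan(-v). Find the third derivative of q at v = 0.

-2

Differentiate repeatedly and evaluate at the center.
From the series, [v^3] q = -1/3; multiply by 3! = 6 to get -2.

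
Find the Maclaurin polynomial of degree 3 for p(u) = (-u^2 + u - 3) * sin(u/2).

Distribute the polynomial across the series and collect like powers.
p(0) = 0
p′(0) = -3/2
p′′(0) = 1
p′′′(0) = -21/8

-7*u^3/16 + u^2/2 - 3*u/2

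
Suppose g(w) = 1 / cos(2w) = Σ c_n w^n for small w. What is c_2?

2

Write the quotient as an unknown series and match coefficients against numerator = denominator · series.
g(0) = 1
g′(0) = 0
g′′(0) = 4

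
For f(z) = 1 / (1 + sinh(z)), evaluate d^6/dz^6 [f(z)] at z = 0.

1232

Write 1/(1+u) = 1 - u + u^2 - u^3 + ... and substitute the series for u.
From the series, [z^6] f = 77/45; multiply by 6! = 720 to get 1232.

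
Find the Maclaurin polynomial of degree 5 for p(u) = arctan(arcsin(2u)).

Plug the Maclaurin series of the inner function into that of the outer and collect terms.
[u^0] = 0;  [u^1] = 2;  [u^2] = 0;  [u^3] = -4/3;  [u^4] = 0;  [u^5] = 52/15.

52*u^5/15 - 4*u^3/3 + 2*u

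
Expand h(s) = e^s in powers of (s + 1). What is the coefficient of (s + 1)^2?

e^(-1)/2

h(-1) = e^(-1)
h′(-1) = e^(-1)
h′′(-1) = e^(-1)
So c_2 = h′′(-1)/2! = e^(-1)/2.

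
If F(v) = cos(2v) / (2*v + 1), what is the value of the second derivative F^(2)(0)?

4

Use 1/(1 - r) = Σ r^k on the denominator, then take the Cauchy product.
From the series, [v^2] F = 2; multiply by 2! = 2 to get 4.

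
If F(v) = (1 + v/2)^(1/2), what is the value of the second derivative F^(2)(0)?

-1/16

From the series, [v^2] F = -1/32; multiply by 2! = 2 to get -1/16.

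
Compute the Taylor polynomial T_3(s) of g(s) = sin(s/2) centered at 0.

g(0) = 0
g′(0) = 1/2
g′′(0) = 0
g′′′(0) = -1/8

-s^3/48 + s/2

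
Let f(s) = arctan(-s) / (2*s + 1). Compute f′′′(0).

Multiply the numerator's expansion by the denominator's geometric series.
The coefficient of s^3 in the expansion is -11/3, so f′′′(0) = 3! * (-11/3) = -22.

-22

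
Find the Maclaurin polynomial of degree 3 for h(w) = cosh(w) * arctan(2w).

-5*w^3/3 + 2*w

Write out both Maclaurin series and multiply, keeping only the needed powers.
h(0) = 0
h′(0) = 2
h′′(0) = 0
h′′′(0) = -10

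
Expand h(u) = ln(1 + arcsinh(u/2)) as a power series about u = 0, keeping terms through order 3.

u^3/48 - u^2/8 + u/2

Compose series: expand the inner function first, then feed it into the outer expansion.
h(0) = 0
h′(0) = 1/2
h′′(0) = -1/4
h′′′(0) = 1/8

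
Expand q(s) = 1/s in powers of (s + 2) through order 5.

-(s + 2)^5/64 - (s + 2)^4/32 - (s + 2)^3/16 - (s + 2)^2/8 - (s + 2)/4 - 1/2

[(s + 2)^0] = -1/2;  [(s + 2)^1] = -1/4;  [(s + 2)^2] = -1/8;  [(s + 2)^3] = -1/16;  [(s + 2)^4] = -1/32;  [(s + 2)^5] = -1/64.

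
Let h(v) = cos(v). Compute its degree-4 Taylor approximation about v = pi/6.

Apply the Taylor formula c_k = f^(k)(a)/k!.
h(pi/6) = sqrt(3)/2
h′(pi/6) = -1/2
h′′(pi/6) = -sqrt(3)/2
h′′′(pi/6) = 1/2
h^(4)(pi/6) = sqrt(3)/2
Then c_k = h^(k)(pi/6)/k! gives each Taylor coefficient.

sqrt(3)*(v - pi/6)^4/48 + (v - pi/6)^3/12 - sqrt(3)*(v - pi/6)^2/4 - (v - pi/6)/2 + sqrt(3)/2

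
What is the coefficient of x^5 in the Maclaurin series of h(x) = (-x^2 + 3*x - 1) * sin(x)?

19/120

Shift and add copies of the series according to the polynomial's terms.
[x^0] = 0;  [x^1] = -1;  [x^2] = 3;  [x^3] = -5/6;  [x^4] = -1/2;  [x^5] = 19/120.
So c_5 = h^(5)(0)/5! = 19/120.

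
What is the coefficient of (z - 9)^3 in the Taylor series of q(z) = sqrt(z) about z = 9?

Use the known series and substitute for the argument.
q(9) = 3
q′(9) = 1/6
q′′(9) = -1/108
q′′′(9) = 1/648
So c_3 = q′′′(9)/3! = 1/3888.

1/3888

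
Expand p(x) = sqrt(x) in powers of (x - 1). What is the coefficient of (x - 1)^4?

Use the known series and substitute for the argument.
So c_4 = p^(4)(1)/4! = -5/128.

-5/128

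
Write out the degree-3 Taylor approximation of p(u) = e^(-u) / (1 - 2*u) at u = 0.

29*u^3/6 + 5*u^2/2 + u + 1

Expand 1/(denominator) as a geometric series and multiply by the numerator's series.
p(0) = 1
p′(0) = 1
p′′(0) = 5
p′′′(0) = 29
Then c_k = p^(k)(0)/k! gives each Taylor coefficient.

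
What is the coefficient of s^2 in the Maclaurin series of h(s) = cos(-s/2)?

Differentiate repeatedly and evaluate at the center.
h(0) = 1
h′(0) = 0
h′′(0) = -1/4
So c_2 = h′′(0)/2! = -1/8.

-1/8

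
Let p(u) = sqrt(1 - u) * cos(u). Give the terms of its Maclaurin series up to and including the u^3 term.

3*u^3/16 - 5*u^2/8 - u/2 + 1

Take the Cauchy product of the two expansions.
p(0) = 1
p′(0) = -1/2
p′′(0) = -5/4
p′′′(0) = 9/8
Dividing each by k! gives the coefficients c_0, ..., c_3.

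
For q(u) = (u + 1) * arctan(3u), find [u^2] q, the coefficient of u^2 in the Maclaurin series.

3

Multiply each power in the prefactor through the base expansion.
q(0) = 0
q′(0) = 3
q′′(0) = 6
So c_2 = q′′(0)/2! = 3.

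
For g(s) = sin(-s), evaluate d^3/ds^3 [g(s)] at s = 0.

From the series, [s^3] g = 1/6; multiply by 3! = 6 to get 1.

1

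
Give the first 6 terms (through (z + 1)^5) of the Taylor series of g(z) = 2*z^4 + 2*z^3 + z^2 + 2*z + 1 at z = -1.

2*(z + 1)^4 - 6*(z + 1)^3 + 7*(z + 1)^2 - 2*(z + 1)

g(-1) = 0
g′(-1) = -2
g′′(-1) = 14
g′′′(-1) = -36
g^(4)(-1) = 48
g^(5)(-1) = 0
Dividing each by k! gives the coefficients c_0, ..., c_5.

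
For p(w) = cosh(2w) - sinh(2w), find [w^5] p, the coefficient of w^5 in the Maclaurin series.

-4/15

Expand each term separately and add.
So c_5 = p^(5)(0)/5! = -4/15.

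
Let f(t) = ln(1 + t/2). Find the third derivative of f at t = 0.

From the series, [t^3] f = 1/24; multiply by 3! = 6 to get 1/4.

1/4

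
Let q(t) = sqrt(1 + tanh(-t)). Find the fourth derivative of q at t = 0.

Let u equal the inner series; expand the outer function in u and truncate.
The coefficient of t^4 in the expansion is 17/384, so q^(4)(0) = 4! * (17/384) = 17/16.

17/16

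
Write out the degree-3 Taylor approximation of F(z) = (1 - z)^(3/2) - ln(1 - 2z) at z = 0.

Expand each term separately and add.

131*z^3/48 + 19*z^2/8 + z/2 + 1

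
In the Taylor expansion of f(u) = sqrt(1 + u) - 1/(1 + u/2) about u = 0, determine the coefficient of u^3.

Combine the two series term by term.
f(0) = 0
f′(0) = 1
f′′(0) = -3/4
f′′′(0) = 9/8

3/16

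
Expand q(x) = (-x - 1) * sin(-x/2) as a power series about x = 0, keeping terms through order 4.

-x^4/48 - x^3/48 + x^2/2 + x/2

Multiply each power in the prefactor through the base expansion.
q(0) = 0
q′(0) = 1/2
q′′(0) = 1
q′′′(0) = -1/8
q^(4)(0) = -1/2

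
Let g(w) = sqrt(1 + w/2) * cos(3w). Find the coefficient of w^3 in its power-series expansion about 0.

Expand each factor separately, then convolve coefficients.
[w^0] = 1;  [w^1] = 1/4;  [w^2] = -145/32;  [w^3] = -143/128.

-143/128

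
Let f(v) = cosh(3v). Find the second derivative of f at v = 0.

9

Apply the Taylor formula c_k = f^(k)(a)/k!.
From the series, [v^2] f = 9/2; multiply by 2! = 2 to get 9.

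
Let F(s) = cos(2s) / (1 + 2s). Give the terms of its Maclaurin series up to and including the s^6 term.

Multiply the two series term by term and collect like powers.
[s^0] = 1;  [s^1] = -2;  [s^2] = 2;  [s^3] = -4;  [s^4] = 26/3;  [s^5] = -52/3;  [s^6] = 1556/45.

1556*s^6/45 - 52*s^5/3 + 26*s^4/3 - 4*s^3 + 2*s^2 - 2*s + 1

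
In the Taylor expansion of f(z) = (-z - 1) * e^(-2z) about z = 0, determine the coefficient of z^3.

Distribute the polynomial across the series and collect like powers.

-2/3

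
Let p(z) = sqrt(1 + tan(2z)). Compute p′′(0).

Plug the Maclaurin series of the inner function into that of the outer and collect terms.
The coefficient of z^2 in the expansion is -1/2, so p′′(0) = 2! * (-1/2) = -1.

-1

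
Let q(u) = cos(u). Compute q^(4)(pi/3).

The coefficient of (u - pi/3)^4 in the expansion is 1/48, so q^(4)(pi/3) = 4! * (1/48) = 1/2.

1/2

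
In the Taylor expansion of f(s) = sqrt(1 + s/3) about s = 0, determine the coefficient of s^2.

Apply the Taylor formula c_k = f^(k)(a)/k!.

-1/72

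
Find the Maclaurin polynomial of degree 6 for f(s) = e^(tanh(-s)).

97*s^6/720 + s^5/40 - 7*s^4/24 + s^3/6 + s^2/2 - s + 1

Substitute the inner expansion into the outer series and collect powers.
[s^0] = 1;  [s^1] = -1;  [s^2] = 1/2;  [s^3] = 1/6;  [s^4] = -7/24;  [s^5] = 1/40;  [s^6] = 97/720.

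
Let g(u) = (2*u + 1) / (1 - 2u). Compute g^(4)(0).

Multiply each power in the prefactor through the base expansion.
The coefficient of u^4 in the expansion is 32, so g^(4)(0) = 4! * (32) = 768.

768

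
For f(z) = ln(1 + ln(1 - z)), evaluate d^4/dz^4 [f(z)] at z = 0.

-35

Compose series: expand the inner function first, then feed it into the outer expansion.
The coefficient of z^4 in the expansion is -35/24, so f^(4)(0) = 4! * (-35/24) = -35.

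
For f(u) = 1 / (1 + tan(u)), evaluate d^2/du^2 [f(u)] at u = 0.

Expand as Σ (-1)^k u^k with u equal to the inner function's series.
From the series, [u^2] f = 1; multiply by 2! = 2 to get 2.

2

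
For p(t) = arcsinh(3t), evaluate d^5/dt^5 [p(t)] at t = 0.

Use the known series and substitute for the argument.
From the series, [t^5] p = 729/40; multiply by 5! = 120 to get 2187.

2187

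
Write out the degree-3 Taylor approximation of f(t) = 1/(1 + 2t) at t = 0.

f(0) = 1
f′(0) = -2
f′′(0) = 8
f′′′(0) = -48
The Taylor polynomial is Σ f^(k)(0)/k! · t^k.

-8*t^3 + 4*t^2 - 2*t + 1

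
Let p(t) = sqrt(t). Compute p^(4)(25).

The coefficient of (t - 25)^4 in the expansion is -1/2000000, so p^(4)(25) = 4! * (-1/2000000) = -3/250000.

-3/250000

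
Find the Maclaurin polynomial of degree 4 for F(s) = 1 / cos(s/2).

Invert the denominator's series and multiply.

5*s^4/384 + s^2/8 + 1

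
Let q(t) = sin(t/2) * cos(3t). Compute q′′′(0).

-109/8

Expand each factor separately, then convolve coefficients.
The coefficient of t^3 in the expansion is -109/48, so q′′′(0) = 3! * (-109/48) = -109/8.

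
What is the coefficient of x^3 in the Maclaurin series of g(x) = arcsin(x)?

1/6

Compute the successive derivatives at the expansion point and divide by k!.
g(0) = 0
g′(0) = 1
g′′(0) = 0
g′′′(0) = 1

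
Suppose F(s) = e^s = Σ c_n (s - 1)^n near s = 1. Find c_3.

e/6

c_3 = F′′′(1)/3! = e/6.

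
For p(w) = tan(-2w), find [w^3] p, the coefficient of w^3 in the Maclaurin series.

-8/3

p(0) = 0
p′(0) = -2
p′′(0) = 0
p′′′(0) = -16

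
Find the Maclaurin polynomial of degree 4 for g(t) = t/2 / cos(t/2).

t^3/16 + t/2

Invert the denominator's series and multiply.
[t^0] = 0;  [t^1] = 1/2;  [t^2] = 0;  [t^3] = 1/16;  [t^4] = 0.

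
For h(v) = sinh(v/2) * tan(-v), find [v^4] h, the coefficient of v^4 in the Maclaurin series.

-3/16

Take the Cauchy product of the two expansions.
h(0) = 0
h′(0) = 0
h′′(0) = -1
h′′′(0) = 0
h^(4)(0) = -9/2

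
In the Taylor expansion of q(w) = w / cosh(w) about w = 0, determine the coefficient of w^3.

-1/2

Invert the denominator's series and multiply.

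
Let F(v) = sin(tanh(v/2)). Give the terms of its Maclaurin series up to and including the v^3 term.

-v^3/16 + v/2

Compose series: expand the inner function first, then feed it into the outer expansion.
F(0) = 0
F′(0) = 1/2
F′′(0) = 0
F′′′(0) = -3/8
Dividing each by k! gives the coefficients c_0, ..., c_3.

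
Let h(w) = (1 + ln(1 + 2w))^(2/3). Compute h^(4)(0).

-11552/81

Substitute the inner expansion into the outer series and collect powers.
The coefficient of w^4 in the expansion is -1444/243, so h^(4)(0) = 4! * (-1444/243) = -11552/81.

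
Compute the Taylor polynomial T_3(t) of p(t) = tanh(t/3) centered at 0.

-t^3/81 + t/3

p(0) = 0
p′(0) = 1/3
p′′(0) = 0
p′′′(0) = -2/27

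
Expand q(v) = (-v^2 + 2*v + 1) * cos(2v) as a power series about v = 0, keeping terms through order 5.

Multiply each power in the prefactor through the base expansion.

4*v^5/3 + 8*v^4/3 - 4*v^3 - 3*v^2 + 2*v + 1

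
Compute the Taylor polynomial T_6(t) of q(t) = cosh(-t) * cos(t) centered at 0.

Multiply the two series term by term and collect like powers.

1 - t^4/6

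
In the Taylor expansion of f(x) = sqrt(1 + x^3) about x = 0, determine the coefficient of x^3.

Use the known series and substitute for the argument.
[x^0] = 1;  [x^1] = 0;  [x^2] = 0;  [x^3] = 1/2.
So c_3 = f′′′(0)/3! = 1/2.

1/2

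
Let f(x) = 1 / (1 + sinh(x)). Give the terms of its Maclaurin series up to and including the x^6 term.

Expand as Σ (-1)^k u^k with u equal to the inner function's series.
f(0) = 1
f′(0) = -1
f′′(0) = 2
f′′′(0) = -7
f^(4)(0) = 32
f^(5)(0) = -181
f^(6)(0) = 1232
Dividing each by k! gives the coefficients c_0, ..., c_6.

77*x^6/45 - 181*x^5/120 + 4*x^4/3 - 7*x^3/6 + x^2 - x + 1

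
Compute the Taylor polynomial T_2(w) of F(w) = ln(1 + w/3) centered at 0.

[w^0] = 0;  [w^1] = 1/3;  [w^2] = -1/18.

-w^2/18 + w/3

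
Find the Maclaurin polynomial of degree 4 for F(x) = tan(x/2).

x^3/24 + x/2

Use the known series and substitute for the argument.
F(0) = 0
F′(0) = 1/2
F′′(0) = 0
F′′′(0) = 1/4
F^(4)(0) = 0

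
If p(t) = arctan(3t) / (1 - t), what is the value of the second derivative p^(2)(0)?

6

Expand each factor separately, then convolve coefficients.
The coefficient of t^2 in the expansion is 3, so p′′(0) = 2! * (3) = 6.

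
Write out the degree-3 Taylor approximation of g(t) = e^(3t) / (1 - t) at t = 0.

13*t^3 + 17*t^2/2 + 4*t + 1

Expand each factor separately, then convolve coefficients.
g(0) = 1
g′(0) = 4
g′′(0) = 17
g′′′(0) = 78
Dividing each by k! gives the coefficients c_0, ..., c_3.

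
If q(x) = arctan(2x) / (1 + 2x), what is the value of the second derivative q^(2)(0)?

-8

Expand each factor separately, then convolve coefficients.
From the series, [x^2] q = -4; multiply by 2! = 2 to get -8.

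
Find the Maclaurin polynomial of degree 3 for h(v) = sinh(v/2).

Compute the successive derivatives at the expansion point and divide by k!.
h(0) = 0
h′(0) = 1/2
h′′(0) = 0
h′′′(0) = 1/8

v^3/48 + v/2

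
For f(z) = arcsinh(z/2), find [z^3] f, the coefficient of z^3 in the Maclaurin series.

Compute the successive derivatives at the expansion point and divide by k!.
f(0) = 0
f′(0) = 1/2
f′′(0) = 0
f′′′(0) = -1/8
Dividing each by k! gives the coefficients c_0, ..., c_3.

-1/48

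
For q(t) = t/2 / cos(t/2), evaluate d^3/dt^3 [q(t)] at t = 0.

Divide the numerator series by the denominator series (power-series long division).
The coefficient of t^3 in the expansion is 1/16, so q′′′(0) = 3! * (1/16) = 3/8.

3/8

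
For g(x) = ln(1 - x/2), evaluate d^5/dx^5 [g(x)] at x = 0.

-3/4

Apply the Taylor formula c_k = f^(k)(a)/k!.
The coefficient of x^5 in the expansion is -1/160, so g^(5)(0) = 5! * (-1/160) = -3/4.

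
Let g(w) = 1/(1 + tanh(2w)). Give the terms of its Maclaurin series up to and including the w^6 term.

128*w^6/45 - 64*w^5/15 + 16*w^4/3 - 16*w^3/3 + 4*w^2 - 2*w + 1

Plug the Maclaurin series of the inner function into that of the outer and collect terms.
[w^0] = 1;  [w^1] = -2;  [w^2] = 4;  [w^3] = -16/3;  [w^4] = 16/3;  [w^5] = -64/15;  [w^6] = 128/45.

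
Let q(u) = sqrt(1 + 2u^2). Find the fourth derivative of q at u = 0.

Use the known series and substitute for the argument.
The coefficient of u^4 in the expansion is -1/2, so q^(4)(0) = 4! * (-1/2) = -12.

-12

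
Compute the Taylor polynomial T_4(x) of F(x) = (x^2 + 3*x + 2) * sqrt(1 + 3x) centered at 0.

-153*x^4/64 + 3*x^3/2 + 13*x^2/4 + 6*x + 2

Multiply each power in the prefactor through the base expansion.
F(0) = 2
F′(0) = 6
F′′(0) = 13/2
F′′′(0) = 9
F^(4)(0) = -459/8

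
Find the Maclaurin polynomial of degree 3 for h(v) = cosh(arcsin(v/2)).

Compose series: expand the inner function first, then feed it into the outer expansion.

v^2/8 + 1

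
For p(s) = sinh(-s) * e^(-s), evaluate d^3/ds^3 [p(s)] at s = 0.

-4

Multiply the two series term by term and collect like powers.
The coefficient of s^3 in the expansion is -2/3, so p′′′(0) = 3! * (-2/3) = -4.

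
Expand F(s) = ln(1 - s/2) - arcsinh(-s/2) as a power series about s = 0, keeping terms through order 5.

-s^5/256 - s^4/64 - s^3/16 - s^2/8

Combine the two series term by term.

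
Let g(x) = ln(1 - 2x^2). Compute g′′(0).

From the series, [x^2] g = -2; multiply by 2! = 2 to get -4.

-4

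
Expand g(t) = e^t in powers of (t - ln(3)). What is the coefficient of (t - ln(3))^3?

1/2

[(t - ln(3))^0] = 3;  [(t - ln(3))^1] = 3;  [(t - ln(3))^2] = 3/2;  [(t - ln(3))^3] = 1/2.
So c_3 = g′′′(ln(3))/3! = 1/2.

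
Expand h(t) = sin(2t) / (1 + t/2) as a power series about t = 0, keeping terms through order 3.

-5*t^3/6 - t^2 + 2*t

Expand each factor separately, then convolve coefficients.
[t^0] = 0;  [t^1] = 2;  [t^2] = -1;  [t^3] = -5/6.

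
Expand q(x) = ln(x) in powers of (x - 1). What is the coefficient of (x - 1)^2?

q(1) = 0
q′(1) = 1
q′′(1) = -1
So c_2 = q′′(1)/2! = -1/2.

-1/2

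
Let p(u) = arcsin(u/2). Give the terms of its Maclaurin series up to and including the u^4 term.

p(0) = 0
p′(0) = 1/2
p′′(0) = 0
p′′′(0) = 1/8
p^(4)(0) = 0

u^3/48 + u/2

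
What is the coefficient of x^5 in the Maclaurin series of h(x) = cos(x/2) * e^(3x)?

941/640

Take the Cauchy product of the two expansions.
h(0) = 1
h′(0) = 3
h′′(0) = 35/4
h′′′(0) = 99/4
h^(4)(0) = 1081/16
h^(5)(0) = 2823/16
So c_5 = h^(5)(0)/5! = 941/640.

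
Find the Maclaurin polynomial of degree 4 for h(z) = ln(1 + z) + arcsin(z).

Expand each term separately and add.
h(0) = 0
h′(0) = 2
h′′(0) = -1
h′′′(0) = 3
h^(4)(0) = -6

-z^4/4 + z^3/2 - z^2/2 + 2*z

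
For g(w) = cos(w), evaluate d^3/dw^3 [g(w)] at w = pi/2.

1

Compute the successive derivatives at the expansion point and divide by k!.
The coefficient of (w - pi/2)^3 in the expansion is 1/6, so g′′′(pi/2) = 3! * (1/6) = 1.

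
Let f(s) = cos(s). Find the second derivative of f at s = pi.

1

From the series, [(s - pi)^2] f = 1/2; multiply by 2! = 2 to get 1.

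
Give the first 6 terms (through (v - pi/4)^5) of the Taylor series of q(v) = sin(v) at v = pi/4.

Apply the Taylor formula c_k = f^(k)(a)/k!.
q(pi/4) = sqrt(2)/2
q′(pi/4) = sqrt(2)/2
q′′(pi/4) = -sqrt(2)/2
q′′′(pi/4) = -sqrt(2)/2
q^(4)(pi/4) = sqrt(2)/2
q^(5)(pi/4) = sqrt(2)/2
Then c_k = q^(k)(pi/4)/k! gives each Taylor coefficient.

sqrt(2)*(v - pi/4)^5/240 + sqrt(2)*(v - pi/4)^4/48 - sqrt(2)*(v - pi/4)^3/12 - sqrt(2)*(v - pi/4)^2/4 + sqrt(2)*(v - pi/4)/2 + sqrt(2)/2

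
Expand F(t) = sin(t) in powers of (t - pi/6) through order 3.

F(pi/6) = 1/2
F′(pi/6) = sqrt(3)/2
F′′(pi/6) = -1/2
F′′′(pi/6) = -sqrt(3)/2

-sqrt(3)*(t - pi/6)^3/12 - (t - pi/6)^2/4 + sqrt(3)*(t - pi/6)/2 + 1/2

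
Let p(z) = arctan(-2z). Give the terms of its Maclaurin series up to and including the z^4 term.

8*z^3/3 - 2*z

p(0) = 0
p′(0) = -2
p′′(0) = 0
p′′′(0) = 16
p^(4)(0) = 0
Dividing each by k! gives the coefficients c_0, ..., c_4.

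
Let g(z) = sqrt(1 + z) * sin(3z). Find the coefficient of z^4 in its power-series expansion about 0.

Expand each factor separately, then convolve coefficients.

-33/16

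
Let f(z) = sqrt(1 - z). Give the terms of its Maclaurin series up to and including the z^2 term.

-z^2/8 - z/2 + 1

f(0) = 1
f′(0) = -1/2
f′′(0) = -1/4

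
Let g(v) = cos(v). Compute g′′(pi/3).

-1/2

The coefficient of (v - pi/3)^2 in the expansion is -1/4, so g′′(pi/3) = 2! * (-1/4) = -1/2.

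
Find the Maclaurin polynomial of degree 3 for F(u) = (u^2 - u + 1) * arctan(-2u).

Multiply each power in the prefactor through the base expansion.
F(0) = 0
F′(0) = -2
F′′(0) = 4
F′′′(0) = 4

2*u^3/3 + 2*u^2 - 2*u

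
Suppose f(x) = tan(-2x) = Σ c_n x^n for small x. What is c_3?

f(0) = 0
f′(0) = -2
f′′(0) = 0
f′′′(0) = -16

-8/3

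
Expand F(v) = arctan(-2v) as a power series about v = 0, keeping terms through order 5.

-32*v^5/5 + 8*v^3/3 - 2*v

F(0) = 0
F′(0) = -2
F′′(0) = 0
F′′′(0) = 16
F^(4)(0) = 0
F^(5)(0) = -768
Dividing each by k! gives the coefficients c_0, ..., c_5.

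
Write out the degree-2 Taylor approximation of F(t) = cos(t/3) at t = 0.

F(0) = 1
F′(0) = 0
F′′(0) = -1/9
The Taylor polynomial is Σ F^(k)(0)/k! · t^k.

1 - t^2/18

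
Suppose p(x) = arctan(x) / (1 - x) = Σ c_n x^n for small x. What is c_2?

1

Multiply the numerator's expansion by the denominator's geometric series.
p(0) = 0
p′(0) = 1
p′′(0) = 2
Dividing each by k! gives the coefficients c_0, ..., c_2.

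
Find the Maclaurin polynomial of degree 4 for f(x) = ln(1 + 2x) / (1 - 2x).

28*x^4/3 + 20*x^3/3 + 2*x^2 + 2*x

Multiply the two series term by term and collect like powers.
f(0) = 0
f′(0) = 2
f′′(0) = 4
f′′′(0) = 40
f^(4)(0) = 224
Then c_k = f^(k)(0)/k! gives each Taylor coefficient.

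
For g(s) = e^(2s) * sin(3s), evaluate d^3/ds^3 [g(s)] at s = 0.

9

Take the Cauchy product of the two expansions.
The coefficient of s^3 in the expansion is 3/2, so g′′′(0) = 3! * (3/2) = 9.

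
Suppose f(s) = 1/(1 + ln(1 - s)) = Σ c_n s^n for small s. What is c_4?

Substitute the inner expansion into the outer series and collect powers.
f(0) = 1
f′(0) = 1
f′′(0) = 3
f′′′(0) = 14
f^(4)(0) = 88
The Taylor polynomial is Σ f^(k)(0)/k! · s^k.

11/3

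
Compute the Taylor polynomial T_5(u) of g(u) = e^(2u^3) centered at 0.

2*u^3 + 1

g(0) = 1
g′(0) = 0
g′′(0) = 0
g′′′(0) = 12
g^(4)(0) = 0
g^(5)(0) = 0
Then c_k = g^(k)(0)/k! gives each Taylor coefficient.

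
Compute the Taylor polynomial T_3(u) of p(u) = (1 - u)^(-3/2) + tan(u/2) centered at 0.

Combine the two series term by term.
[u^0] = 1;  [u^1] = 2;  [u^2] = 15/8;  [u^3] = 107/48.

107*u^3/48 + 15*u^2/8 + 2*u + 1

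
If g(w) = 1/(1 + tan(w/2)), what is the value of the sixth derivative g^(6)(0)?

61/2

Substitute the inner expansion into the outer series and collect powers.
From the series, [w^6] g = 61/1440; multiply by 6! = 720 to get 61/2.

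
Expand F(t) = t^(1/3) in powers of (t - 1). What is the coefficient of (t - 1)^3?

F(1) = 1
F′(1) = 1/3
F′′(1) = -2/9
F′′′(1) = 10/27
So c_3 = F′′′(1)/3! = 5/81.

5/81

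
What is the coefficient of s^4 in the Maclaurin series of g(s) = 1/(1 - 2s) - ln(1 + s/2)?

1025/64

Add the two expansions coefficient-wise.
g(0) = 1
g′(0) = 3/2
g′′(0) = 33/4
g′′′(0) = 191/4
g^(4)(0) = 3075/8
So c_4 = g^(4)(0)/4! = 1025/64.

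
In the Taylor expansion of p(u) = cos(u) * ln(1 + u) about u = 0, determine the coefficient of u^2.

Take the Cauchy product of the two expansions.
p(0) = 0
p′(0) = 1
p′′(0) = -1
Dividing each by k! gives the coefficients c_0, ..., c_2.

-1/2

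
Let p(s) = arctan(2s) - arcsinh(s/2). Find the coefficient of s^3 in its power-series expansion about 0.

-127/48

Add the two expansions coefficient-wise.
p(0) = 0
p′(0) = 3/2
p′′(0) = 0
p′′′(0) = -127/8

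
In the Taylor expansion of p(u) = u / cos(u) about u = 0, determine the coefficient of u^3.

1/2

Invert the denominator's series and multiply.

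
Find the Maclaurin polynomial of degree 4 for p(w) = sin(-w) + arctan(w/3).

25*w^3/162 - 2*w/3

Add the two expansions coefficient-wise.
p(0) = 0
p′(0) = -2/3
p′′(0) = 0
p′′′(0) = 25/27
p^(4)(0) = 0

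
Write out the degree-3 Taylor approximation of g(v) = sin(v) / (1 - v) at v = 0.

Use 1/(1 - r) = Σ r^k on the denominator, then take the Cauchy product.
[v^0] = 0;  [v^1] = 1;  [v^2] = 1;  [v^3] = 5/6.

5*v^3/6 + v^2 + v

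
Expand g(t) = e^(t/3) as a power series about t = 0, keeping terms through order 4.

[t^0] = 1;  [t^1] = 1/3;  [t^2] = 1/18;  [t^3] = 1/162;  [t^4] = 1/1944.

t^4/1944 + t^3/162 + t^2/18 + t/3 + 1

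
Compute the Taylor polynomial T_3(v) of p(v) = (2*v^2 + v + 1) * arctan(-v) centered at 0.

Multiply each power in the prefactor through the base expansion.
p(0) = 0
p′(0) = -1
p′′(0) = -2
p′′′(0) = -10
Dividing each by k! gives the coefficients c_0, ..., c_3.

-5*v^3/3 - v^2 - v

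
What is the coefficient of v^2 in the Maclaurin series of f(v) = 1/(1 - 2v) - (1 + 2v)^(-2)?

-8

Add the two expansions coefficient-wise.
f(0) = 0
f′(0) = 6
f′′(0) = -16
So c_2 = f′′(0)/2! = -8.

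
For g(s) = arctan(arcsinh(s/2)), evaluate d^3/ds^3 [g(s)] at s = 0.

Let u equal the inner series; expand the outer function in u and truncate.
The coefficient of s^3 in the expansion is -1/16, so g′′′(0) = 3! * (-1/16) = -3/8.

-3/8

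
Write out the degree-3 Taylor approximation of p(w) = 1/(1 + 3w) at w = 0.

-27*w^3 + 9*w^2 - 3*w + 1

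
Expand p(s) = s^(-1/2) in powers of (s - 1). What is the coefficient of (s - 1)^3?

-5/16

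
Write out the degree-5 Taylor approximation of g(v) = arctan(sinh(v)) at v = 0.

Compose series: expand the inner function first, then feed it into the outer expansion.
g(0) = 0
g′(0) = 1
g′′(0) = 0
g′′′(0) = -1
g^(4)(0) = 0
g^(5)(0) = 5
Dividing each by k! gives the coefficients c_0, ..., c_5.

v^5/24 - v^3/6 + v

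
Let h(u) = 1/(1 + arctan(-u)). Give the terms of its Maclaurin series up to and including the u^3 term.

Let u equal the inner series; expand the outer function in u and truncate.
h(0) = 1
h′(0) = 1
h′′(0) = 2
h′′′(0) = 4
Then c_k = h^(k)(0)/k! gives each Taylor coefficient.

2*u^3/3 + u^2 + u + 1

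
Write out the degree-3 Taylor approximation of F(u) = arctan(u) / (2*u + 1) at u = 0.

11*u^3/3 - 2*u^2 + u

Multiply the numerator's expansion by the denominator's geometric series.
F(0) = 0
F′(0) = 1
F′′(0) = -4
F′′′(0) = 22
Then c_k = F^(k)(0)/k! gives each Taylor coefficient.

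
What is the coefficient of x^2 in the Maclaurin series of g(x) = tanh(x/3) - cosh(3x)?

Add the two expansions coefficient-wise.
[x^0] = -1;  [x^1] = 1/3;  [x^2] = -9/2.
So c_2 = g′′(0)/2! = -9/2.

-9/2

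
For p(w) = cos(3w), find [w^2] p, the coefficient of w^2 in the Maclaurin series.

Compute the successive derivatives at the expansion point and divide by k!.
[w^0] = 1;  [w^1] = 0;  [w^2] = -9/2.

-9/2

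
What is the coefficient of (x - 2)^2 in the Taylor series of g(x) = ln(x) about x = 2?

-1/8

[(x - 2)^0] = ln(2);  [(x - 2)^1] = 1/2;  [(x - 2)^2] = -1/8.
So c_2 = g′′(2)/2! = -1/8.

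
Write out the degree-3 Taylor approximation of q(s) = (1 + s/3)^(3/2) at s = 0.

-s^3/432 + s^2/24 + s/2 + 1

q(0) = 1
q′(0) = 1/2
q′′(0) = 1/12
q′′′(0) = -1/72
Dividing each by k! gives the coefficients c_0, ..., c_3.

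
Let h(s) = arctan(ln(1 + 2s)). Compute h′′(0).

Compose series: expand the inner function first, then feed it into the outer expansion.
From the series, [s^2] h = -2; multiply by 2! = 2 to get -4.

-4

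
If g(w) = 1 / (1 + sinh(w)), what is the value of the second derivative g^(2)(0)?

2

Write 1/(1+u) = 1 - u + u^2 - u^3 + ... and substitute the series for u.
The coefficient of w^2 in the expansion is 1, so g′′(0) = 2! * (1) = 2.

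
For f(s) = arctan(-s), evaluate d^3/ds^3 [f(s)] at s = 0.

2

From the series, [s^3] f = 1/3; multiply by 3! = 6 to get 2.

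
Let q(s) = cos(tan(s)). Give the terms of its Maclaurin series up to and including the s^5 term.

-7*s^4/24 - s^2/2 + 1

Plug the Maclaurin series of the inner function into that of the outer and collect terms.
q(0) = 1
q′(0) = 0
q′′(0) = -1
q′′′(0) = 0
q^(4)(0) = -7
q^(5)(0) = 0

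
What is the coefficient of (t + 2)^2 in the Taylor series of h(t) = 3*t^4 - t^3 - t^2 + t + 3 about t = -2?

77

Use the known series and substitute for the argument.
[(t + 2)^0] = 53;  [(t + 2)^1] = -103;  [(t + 2)^2] = 77.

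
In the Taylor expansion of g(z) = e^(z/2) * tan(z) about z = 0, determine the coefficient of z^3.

Take the Cauchy product of the two expansions.
g(0) = 0
g′(0) = 1
g′′(0) = 1
g′′′(0) = 11/4
The Taylor polynomial is Σ g^(k)(0)/k! · z^k.

11/24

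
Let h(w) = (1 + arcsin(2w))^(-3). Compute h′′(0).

48

Plug the Maclaurin series of the inner function into that of the outer and collect terms.
From the series, [w^2] h = 24; multiply by 2! = 2 to get 48.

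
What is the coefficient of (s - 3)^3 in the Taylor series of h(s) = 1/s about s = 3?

h(3) = 1/3
h′(3) = -1/9
h′′(3) = 2/27
h′′′(3) = -2/27
So c_3 = h′′′(3)/3! = -1/81.

-1/81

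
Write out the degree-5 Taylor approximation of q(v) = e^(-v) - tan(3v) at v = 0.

-3889*v^5/120 + v^4/24 - 55*v^3/6 + v^2/2 - 4*v + 1

Expand each term separately and add.
q(0) = 1
q′(0) = -4
q′′(0) = 1
q′′′(0) = -55
q^(4)(0) = 1
q^(5)(0) = -3889
The Taylor polynomial is Σ q^(k)(0)/k! · v^k.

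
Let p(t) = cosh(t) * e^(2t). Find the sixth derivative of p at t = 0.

365

Expand each factor separately, then convolve coefficients.
From the series, [t^6] p = 73/144; multiply by 6! = 720 to get 365.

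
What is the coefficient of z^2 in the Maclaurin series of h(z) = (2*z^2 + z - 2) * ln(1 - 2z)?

2

Multiply each power in the prefactor through the base expansion.
h(0) = 0
h′(0) = 4
h′′(0) = 4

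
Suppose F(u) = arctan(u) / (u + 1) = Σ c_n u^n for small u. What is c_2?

-1

Multiply the numerator's expansion by the denominator's geometric series.
F(0) = 0
F′(0) = 1
F′′(0) = -2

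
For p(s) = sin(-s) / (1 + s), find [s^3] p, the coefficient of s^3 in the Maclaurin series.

Expand each factor separately, then convolve coefficients.
p(0) = 0
p′(0) = -1
p′′(0) = 2
p′′′(0) = -5
So c_3 = p′′′(0)/3! = -5/6.

-5/6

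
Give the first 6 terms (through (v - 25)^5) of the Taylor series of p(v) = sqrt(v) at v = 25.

p(25) = 5
p′(25) = 1/10
p′′(25) = -1/500
p′′′(25) = 3/25000
p^(4)(25) = -3/250000
p^(5)(25) = 21/12500000
The Taylor polynomial is Σ p^(k)(25)/k! · (v - 25)^k.

7*(v - 25)^5/500000000 - (v - 25)^4/2000000 + (v - 25)^3/50000 - (v - 25)^2/1000 + (v - 25)/10 + 5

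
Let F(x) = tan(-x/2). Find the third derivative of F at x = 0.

The coefficient of x^3 in the expansion is -1/24, so F′′′(0) = 3! * (-1/24) = -1/4.

-1/4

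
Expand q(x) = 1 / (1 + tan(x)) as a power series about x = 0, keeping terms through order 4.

5*x^4/3 - 4*x^3/3 + x^2 - x + 1

Expand as Σ (-1)^k u^k with u equal to the inner function's series.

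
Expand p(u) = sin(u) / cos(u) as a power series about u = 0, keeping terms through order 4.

u^3/3 + u

Invert the denominator's series and multiply.
p(0) = 0
p′(0) = 1
p′′(0) = 0
p′′′(0) = 2
p^(4)(0) = 0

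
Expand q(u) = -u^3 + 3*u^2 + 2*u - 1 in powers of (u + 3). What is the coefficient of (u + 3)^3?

q(-3) = 47
q′(-3) = -43
q′′(-3) = 24
q′′′(-3) = -6
So c_3 = q′′′(-3)/3! = -1.

-1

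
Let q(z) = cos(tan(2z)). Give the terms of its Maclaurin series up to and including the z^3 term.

Substitute the inner expansion into the outer series and collect powers.
q(0) = 1
q′(0) = 0
q′′(0) = -4
q′′′(0) = 0

1 - 2*z^2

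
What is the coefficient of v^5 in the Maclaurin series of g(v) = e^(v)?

1/120

[v^0] = 1;  [v^1] = 1;  [v^2] = 1/2;  [v^3] = 1/6;  [v^4] = 1/24;  [v^5] = 1/120.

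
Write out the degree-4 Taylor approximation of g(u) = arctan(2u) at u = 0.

Differentiate repeatedly and evaluate at the center.
g(0) = 0
g′(0) = 2
g′′(0) = 0
g′′′(0) = -16
g^(4)(0) = 0
Dividing each by k! gives the coefficients c_0, ..., c_4.

-8*u^3/3 + 2*u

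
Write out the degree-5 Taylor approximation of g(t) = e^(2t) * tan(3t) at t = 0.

Write out both Maclaurin series and multiply, keeping only the needed powers.

262*t^5/5 + 22*t^4 + 15*t^3 + 6*t^2 + 3*t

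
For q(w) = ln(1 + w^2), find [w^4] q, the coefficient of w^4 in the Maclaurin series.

q(0) = 0
q′(0) = 0
q′′(0) = 2
q′′′(0) = 0
q^(4)(0) = -12
Then c_k = q^(k)(0)/k! gives each Taylor coefficient.

-1/2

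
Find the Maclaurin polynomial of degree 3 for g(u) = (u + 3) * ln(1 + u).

Distribute the polynomial across the series and collect like powers.

u^3/2 - u^2/2 + 3*u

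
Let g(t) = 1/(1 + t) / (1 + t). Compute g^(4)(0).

Multiply the two series term by term and collect like powers.
The coefficient of t^4 in the expansion is 5, so g^(4)(0) = 4! * (5) = 120.

120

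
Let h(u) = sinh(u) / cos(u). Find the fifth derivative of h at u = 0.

36

Write the quotient as an unknown series and match coefficients against numerator = denominator · series.
From the series, [u^5] h = 3/10; multiply by 5! = 120 to get 36.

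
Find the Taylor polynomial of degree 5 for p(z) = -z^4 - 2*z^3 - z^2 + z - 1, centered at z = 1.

[(z - 1)^0] = -4;  [(z - 1)^1] = -11;  [(z - 1)^2] = -13;  [(z - 1)^3] = -6;  [(z - 1)^4] = -1;  [(z - 1)^5] = 0.

-(z - 1)^4 - 6*(z - 1)^3 - 13*(z - 1)^2 - 11*(z - 1) - 4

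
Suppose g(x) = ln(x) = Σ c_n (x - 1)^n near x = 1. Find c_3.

Use the known series and substitute for the argument.
g(1) = 0
g′(1) = 1
g′′(1) = -1
g′′′(1) = 2
So c_3 = g′′′(1)/3! = 1/3.

1/3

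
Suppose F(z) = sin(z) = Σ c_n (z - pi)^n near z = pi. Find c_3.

1/6

Differentiate repeatedly and evaluate at the center.
[(z - pi)^0] = 0;  [(z - pi)^1] = -1;  [(z - pi)^2] = 0;  [(z - pi)^3] = 1/6.
So c_3 = F′′′(pi)/3! = 1/6.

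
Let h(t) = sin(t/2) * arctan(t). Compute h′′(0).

Take the Cauchy product of the two expansions.
From the series, [t^2] h = 1/2; multiply by 2! = 2 to get 1.

1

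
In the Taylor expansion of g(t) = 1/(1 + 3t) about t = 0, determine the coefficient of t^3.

-27

g(0) = 1
g′(0) = -3
g′′(0) = 18
g′′′(0) = -162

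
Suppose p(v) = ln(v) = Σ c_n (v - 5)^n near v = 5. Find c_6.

-1/93750

Use the known series and substitute for the argument.
p(5) = ln(5)
p′(5) = 1/5
p′′(5) = -1/25
p′′′(5) = 2/125
p^(4)(5) = -6/625
p^(5)(5) = 24/3125
p^(6)(5) = -24/3125
So c_6 = p^(6)(5)/6! = -1/93750.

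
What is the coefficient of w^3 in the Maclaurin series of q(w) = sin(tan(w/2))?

1/48

Compose series: expand the inner function first, then feed it into the outer expansion.
So c_3 = q′′′(0)/3! = 1/48.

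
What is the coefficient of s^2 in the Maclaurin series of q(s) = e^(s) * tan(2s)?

Multiply the two series term by term and collect like powers.
q(0) = 0
q′(0) = 2
q′′(0) = 4
Then c_k = q^(k)(0)/k! gives each Taylor coefficient.

2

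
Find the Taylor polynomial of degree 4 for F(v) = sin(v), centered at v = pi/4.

Use the known series and substitute for the argument.
F(pi/4) = sqrt(2)/2
F′(pi/4) = sqrt(2)/2
F′′(pi/4) = -sqrt(2)/2
F′′′(pi/4) = -sqrt(2)/2
F^(4)(pi/4) = sqrt(2)/2
The Taylor polynomial is Σ F^(k)(pi/4)/k! · (v - pi/4)^k.

sqrt(2)*(v - pi/4)^4/48 - sqrt(2)*(v - pi/4)^3/12 - sqrt(2)*(v - pi/4)^2/4 + sqrt(2)*(v - pi/4)/2 + sqrt(2)/2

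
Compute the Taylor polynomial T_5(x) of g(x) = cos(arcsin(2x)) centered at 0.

-2*x^4 - 2*x^2 + 1

Compose series: expand the inner function first, then feed it into the outer expansion.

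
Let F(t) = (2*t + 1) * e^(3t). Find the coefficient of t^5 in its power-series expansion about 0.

Shift and add copies of the series according to the polynomial's terms.
F(0) = 1
F′(0) = 5
F′′(0) = 21
F′′′(0) = 81
F^(4)(0) = 297
F^(5)(0) = 1053
So c_5 = F^(5)(0)/5! = 351/40.

351/40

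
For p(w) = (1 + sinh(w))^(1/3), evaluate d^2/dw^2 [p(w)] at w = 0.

-2/9

Compose series: expand the inner function first, then feed it into the outer expansion.
The coefficient of w^2 in the expansion is -1/9, so p′′(0) = 2! * (-1/9) = -2/9.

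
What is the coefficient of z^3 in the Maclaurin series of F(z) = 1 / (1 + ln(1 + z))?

-7/3

Expand as Σ (-1)^k u^k with u equal to the inner function's series.
F(0) = 1
F′(0) = -1
F′′(0) = 3
F′′′(0) = -14
Then c_k = F^(k)(0)/k! gives each Taylor coefficient.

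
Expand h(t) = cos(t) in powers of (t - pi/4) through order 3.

h(pi/4) = sqrt(2)/2
h′(pi/4) = -sqrt(2)/2
h′′(pi/4) = -sqrt(2)/2
h′′′(pi/4) = sqrt(2)/2
The Taylor polynomial is Σ h^(k)(pi/4)/k! · (t - pi/4)^k.

sqrt(2)*(t - pi/4)^3/12 - sqrt(2)*(t - pi/4)^2/4 - sqrt(2)*(t - pi/4)/2 + sqrt(2)/2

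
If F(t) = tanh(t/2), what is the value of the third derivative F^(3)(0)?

From the series, [t^3] F = -1/24; multiply by 3! = 6 to get -1/4.

-1/4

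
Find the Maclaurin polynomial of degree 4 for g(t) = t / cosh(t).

-t^3/2 + t

Divide the numerator series by the denominator series (power-series long division).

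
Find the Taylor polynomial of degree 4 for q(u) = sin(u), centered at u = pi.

Apply the Taylor formula c_k = f^(k)(a)/k!.

(u - pi)^3/6 - (u - pi)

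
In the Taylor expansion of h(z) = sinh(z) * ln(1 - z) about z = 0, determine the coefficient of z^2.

-1

Write out both Maclaurin series and multiply, keeping only the needed powers.
h(0) = 0
h′(0) = 0
h′′(0) = -2
Dividing each by k! gives the coefficients c_0, ..., c_2.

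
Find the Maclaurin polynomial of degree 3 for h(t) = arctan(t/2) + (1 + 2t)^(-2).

Combine the two series term by term.
[t^0] = 1;  [t^1] = -7/2;  [t^2] = 12;  [t^3] = -769/24.

-769*t^3/24 + 12*t^2 - 7*t/2 + 1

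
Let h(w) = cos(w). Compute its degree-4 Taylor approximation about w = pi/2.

(w - pi/2)^3/6 - (w - pi/2)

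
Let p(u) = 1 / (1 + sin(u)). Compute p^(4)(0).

16

Use the geometric series for the reciprocal, then substitute.
The coefficient of u^4 in the expansion is 2/3, so p^(4)(0) = 4! * (2/3) = 16.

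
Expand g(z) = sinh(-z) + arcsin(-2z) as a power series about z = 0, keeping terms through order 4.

Combine the two series term by term.

-3*z^3/2 - 3*z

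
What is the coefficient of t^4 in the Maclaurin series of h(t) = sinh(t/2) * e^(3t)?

37/16

Expand each factor separately, then convolve coefficients.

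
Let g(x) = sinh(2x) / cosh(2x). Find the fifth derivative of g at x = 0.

Invert the denominator's series and multiply.
The coefficient of x^5 in the expansion is 64/15, so g^(5)(0) = 5! * (64/15) = 512.

512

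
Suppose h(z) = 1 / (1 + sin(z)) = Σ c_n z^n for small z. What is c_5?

-61/120

Expand as Σ (-1)^k u^k with u equal to the inner function's series.
h(0) = 1
h′(0) = -1
h′′(0) = 2
h′′′(0) = -5
h^(4)(0) = 16
h^(5)(0) = -61
The Taylor polynomial is Σ h^(k)(0)/k! · z^k.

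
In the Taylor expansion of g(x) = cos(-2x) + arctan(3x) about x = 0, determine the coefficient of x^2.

-2

Combine the two series term by term.
g(0) = 1
g′(0) = 3
g′′(0) = -4
So c_2 = g′′(0)/2! = -2.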